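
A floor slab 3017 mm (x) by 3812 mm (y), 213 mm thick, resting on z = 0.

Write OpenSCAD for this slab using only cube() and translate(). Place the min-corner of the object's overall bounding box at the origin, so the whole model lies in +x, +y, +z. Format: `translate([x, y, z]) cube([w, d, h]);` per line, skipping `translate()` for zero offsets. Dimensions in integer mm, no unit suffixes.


cube([3017, 3812, 213]);


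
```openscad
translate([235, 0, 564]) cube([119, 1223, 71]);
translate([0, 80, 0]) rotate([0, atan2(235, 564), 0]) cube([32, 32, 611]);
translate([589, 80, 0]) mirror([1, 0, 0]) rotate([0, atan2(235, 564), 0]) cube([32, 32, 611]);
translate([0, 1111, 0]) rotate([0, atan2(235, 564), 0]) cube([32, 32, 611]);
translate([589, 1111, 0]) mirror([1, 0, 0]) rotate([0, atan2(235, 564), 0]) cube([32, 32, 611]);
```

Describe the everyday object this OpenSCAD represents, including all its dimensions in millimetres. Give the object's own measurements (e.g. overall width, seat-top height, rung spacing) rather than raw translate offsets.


A sawhorse. A 119×1223×71 mm beam (x, y, z) sits on two A-frame leg pairs. Each pair is two raked legs of 32×32 mm section (32 mm along y) splaying symmetrically in x. Each leg rises 564 mm vertically over 235 mm of horizontal reach and is 611 mm long along its own axis. Every leg's outer bottom edge rests on the floor and its outer top edge meets a bottom edge of the beam — the left legs (tilting toward +x) meet the beam's −x bottom edge, the right legs (their mirror images, tilting toward −x) meet its +x bottom edge — so the leg tops tuck under the beam, the beam's underside is 564 mm above the floor, and the feet are 589 mm apart outside-to-outside with the beam centred between them. The two leg pairs are set in 80 mm from either end of the beam.


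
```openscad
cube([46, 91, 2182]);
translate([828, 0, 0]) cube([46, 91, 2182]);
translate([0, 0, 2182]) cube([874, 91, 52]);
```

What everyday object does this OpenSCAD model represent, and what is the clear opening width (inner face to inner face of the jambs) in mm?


A door frame. The clear opening width is 782 mm.

Two 2182 mm tall posts with a header on top — a door frame. The left jamb is 46 mm wide at x = 0; the right jamb starts at x = 828. The clear opening is 828 − 46 = 782 mm.


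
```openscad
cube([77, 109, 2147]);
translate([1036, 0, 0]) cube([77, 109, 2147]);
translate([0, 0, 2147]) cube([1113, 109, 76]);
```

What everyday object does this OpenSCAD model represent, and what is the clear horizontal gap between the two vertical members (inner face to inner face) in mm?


A door frame. The clear opening width is 959 mm.

Two 2147 mm tall posts with a header on top — a door frame. The left jamb is 77 mm wide at x = 0; the right jamb starts at x = 1036. The clear opening is 1036 − 77 = 959 mm.


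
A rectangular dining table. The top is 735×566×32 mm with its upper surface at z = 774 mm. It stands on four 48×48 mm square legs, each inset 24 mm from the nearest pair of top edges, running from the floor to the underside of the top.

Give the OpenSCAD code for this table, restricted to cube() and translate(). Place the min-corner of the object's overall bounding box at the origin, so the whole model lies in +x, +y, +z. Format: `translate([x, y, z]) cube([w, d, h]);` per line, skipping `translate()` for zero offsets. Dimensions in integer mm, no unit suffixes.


translate([0, 0, 742]) cube([735, 566, 32]);
translate([24, 24, 0]) cube([48, 48, 742]);
translate([663, 24, 0]) cube([48, 48, 742]);
translate([24, 494, 0]) cube([48, 48, 742]);
translate([663, 494, 0]) cube([48, 48, 742]);


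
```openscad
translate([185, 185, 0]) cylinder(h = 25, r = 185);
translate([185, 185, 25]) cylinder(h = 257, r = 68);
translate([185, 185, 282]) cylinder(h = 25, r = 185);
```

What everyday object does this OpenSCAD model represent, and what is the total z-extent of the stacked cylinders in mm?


A spool. The overall height is 307 mm.

Three coaxial cylinders, large–small–large — a spool. Two 25 mm flanges and a 257 mm core give 25 + 257 + 25 = 307 mm.


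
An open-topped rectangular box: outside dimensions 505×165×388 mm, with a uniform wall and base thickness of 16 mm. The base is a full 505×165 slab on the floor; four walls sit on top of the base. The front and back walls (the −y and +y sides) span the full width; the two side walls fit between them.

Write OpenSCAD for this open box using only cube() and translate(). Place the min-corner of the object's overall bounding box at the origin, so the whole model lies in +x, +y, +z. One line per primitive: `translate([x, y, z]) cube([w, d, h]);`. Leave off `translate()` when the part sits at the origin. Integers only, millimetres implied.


cube([505, 165, 16]);
translate([0, 0, 16]) cube([505, 16, 372]);
translate([0, 149, 16]) cube([505, 16, 372]);
translate([0, 16, 16]) cube([16, 133, 372]);
translate([489, 16, 16]) cube([16, 133, 372]);


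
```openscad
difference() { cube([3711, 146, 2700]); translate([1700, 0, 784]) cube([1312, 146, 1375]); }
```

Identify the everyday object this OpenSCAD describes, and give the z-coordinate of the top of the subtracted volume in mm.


A wall with a window opening. The window head height is 2159 mm.

A wall with a rectangular opening subtracted — a window. Sill at z = 784, opening 1375 mm tall, so the head is at 784 + 1375 = 2159 mm.


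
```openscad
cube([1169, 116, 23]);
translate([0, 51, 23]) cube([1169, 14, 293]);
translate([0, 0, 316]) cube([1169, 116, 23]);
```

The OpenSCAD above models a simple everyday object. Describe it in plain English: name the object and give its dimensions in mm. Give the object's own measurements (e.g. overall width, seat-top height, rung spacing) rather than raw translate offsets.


An I-beam lying along x, 1169 mm long. Overall section height 339 mm. Two flanges 116 mm wide (y) and 23 mm thick, one on the floor and one at the top; a web 14 mm thick runs between them, centred on the flange width.


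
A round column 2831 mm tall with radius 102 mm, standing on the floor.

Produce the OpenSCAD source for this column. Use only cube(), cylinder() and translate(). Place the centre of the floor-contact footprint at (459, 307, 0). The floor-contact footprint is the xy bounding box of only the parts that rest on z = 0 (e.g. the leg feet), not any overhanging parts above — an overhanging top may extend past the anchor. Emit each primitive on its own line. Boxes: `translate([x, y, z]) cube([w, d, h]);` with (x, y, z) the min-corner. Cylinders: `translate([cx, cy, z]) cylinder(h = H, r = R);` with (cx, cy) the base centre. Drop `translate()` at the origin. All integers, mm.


translate([459, 307, 0]) cylinder(h = 2831, r = 102);


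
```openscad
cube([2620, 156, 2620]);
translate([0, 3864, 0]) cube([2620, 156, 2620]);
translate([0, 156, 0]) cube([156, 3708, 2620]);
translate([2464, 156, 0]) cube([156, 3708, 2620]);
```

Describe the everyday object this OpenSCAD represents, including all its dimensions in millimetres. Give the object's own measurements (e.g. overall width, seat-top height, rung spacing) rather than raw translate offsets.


The wall frame of a small rectangular building: four walls, each 2620 mm tall and 156 mm thick, enclosing a footprint 2620 mm (x) by 4020 mm (y) outside-to-outside, with no floor or roof. The front and back walls (the −y and +y sides) span the full width; the two side walls fit between them.


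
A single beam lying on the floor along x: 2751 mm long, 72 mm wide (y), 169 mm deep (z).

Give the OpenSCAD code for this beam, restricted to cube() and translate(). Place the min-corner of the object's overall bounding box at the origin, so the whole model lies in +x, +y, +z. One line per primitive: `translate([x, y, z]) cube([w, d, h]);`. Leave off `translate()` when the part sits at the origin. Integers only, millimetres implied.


cube([2751, 72, 169]);


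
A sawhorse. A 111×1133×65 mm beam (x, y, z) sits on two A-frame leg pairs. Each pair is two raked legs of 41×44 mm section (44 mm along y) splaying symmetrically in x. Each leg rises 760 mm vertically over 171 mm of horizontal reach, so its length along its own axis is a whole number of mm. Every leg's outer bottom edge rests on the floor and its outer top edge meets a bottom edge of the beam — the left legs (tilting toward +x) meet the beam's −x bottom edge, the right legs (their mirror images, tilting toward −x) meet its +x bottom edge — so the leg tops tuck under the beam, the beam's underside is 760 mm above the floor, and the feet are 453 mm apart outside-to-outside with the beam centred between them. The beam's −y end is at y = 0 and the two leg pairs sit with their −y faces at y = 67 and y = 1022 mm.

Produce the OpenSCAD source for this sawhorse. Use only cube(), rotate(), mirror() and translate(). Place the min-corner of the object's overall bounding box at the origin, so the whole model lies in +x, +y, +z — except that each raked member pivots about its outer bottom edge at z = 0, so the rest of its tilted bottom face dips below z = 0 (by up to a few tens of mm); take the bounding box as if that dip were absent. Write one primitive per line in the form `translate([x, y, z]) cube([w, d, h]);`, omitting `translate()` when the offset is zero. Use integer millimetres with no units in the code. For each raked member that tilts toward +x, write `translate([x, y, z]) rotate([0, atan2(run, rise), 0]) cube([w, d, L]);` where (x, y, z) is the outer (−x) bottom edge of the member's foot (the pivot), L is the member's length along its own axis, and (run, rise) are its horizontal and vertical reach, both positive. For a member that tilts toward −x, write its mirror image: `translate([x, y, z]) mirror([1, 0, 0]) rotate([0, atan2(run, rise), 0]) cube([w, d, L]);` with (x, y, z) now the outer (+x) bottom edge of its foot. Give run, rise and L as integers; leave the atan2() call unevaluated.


translate([171, 0, 760]) cube([111, 1133, 65]);
translate([0, 67, 0]) rotate([0, atan2(171, 760), 0]) cube([41, 44, 779]);
translate([453, 67, 0]) mirror([1, 0, 0]) rotate([0, atan2(171, 760), 0]) cube([41, 44, 779]);
translate([0, 1022, 0]) rotate([0, atan2(171, 760), 0]) cube([41, 44, 779]);
translate([453, 1022, 0]) mirror([1, 0, 0]) rotate([0, atan2(171, 760), 0]) cube([41, 44, 779]);


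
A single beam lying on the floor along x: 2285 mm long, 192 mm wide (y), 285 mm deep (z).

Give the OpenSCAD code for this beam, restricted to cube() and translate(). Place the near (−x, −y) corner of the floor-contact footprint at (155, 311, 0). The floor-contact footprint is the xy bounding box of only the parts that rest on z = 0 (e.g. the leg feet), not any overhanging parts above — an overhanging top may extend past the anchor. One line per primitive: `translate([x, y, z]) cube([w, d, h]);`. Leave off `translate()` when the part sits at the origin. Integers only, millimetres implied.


translate([155, 311, 0]) cube([2285, 192, 285]);


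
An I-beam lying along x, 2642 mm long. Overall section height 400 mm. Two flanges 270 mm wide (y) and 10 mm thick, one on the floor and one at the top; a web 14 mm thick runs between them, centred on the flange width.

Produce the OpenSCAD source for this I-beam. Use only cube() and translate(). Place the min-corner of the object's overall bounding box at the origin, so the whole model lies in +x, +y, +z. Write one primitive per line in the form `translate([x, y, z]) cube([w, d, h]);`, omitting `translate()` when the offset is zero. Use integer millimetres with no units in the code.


cube([2642, 270, 10]);
translate([0, 128, 10]) cube([2642, 14, 380]);
translate([0, 0, 390]) cube([2642, 270, 10]);


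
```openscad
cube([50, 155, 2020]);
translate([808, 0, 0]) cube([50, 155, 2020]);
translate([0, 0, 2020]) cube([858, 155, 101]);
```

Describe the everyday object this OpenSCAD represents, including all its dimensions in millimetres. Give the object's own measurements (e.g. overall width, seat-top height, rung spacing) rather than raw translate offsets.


A door frame. The clear opening is 758 mm wide and 2020 mm high. Two 50 mm wide jambs, 155 mm deep, stand either side of the opening from the floor to the top of the opening. A 101 mm thick head sits across the top of both jambs, spanning the full outside width of the frame.


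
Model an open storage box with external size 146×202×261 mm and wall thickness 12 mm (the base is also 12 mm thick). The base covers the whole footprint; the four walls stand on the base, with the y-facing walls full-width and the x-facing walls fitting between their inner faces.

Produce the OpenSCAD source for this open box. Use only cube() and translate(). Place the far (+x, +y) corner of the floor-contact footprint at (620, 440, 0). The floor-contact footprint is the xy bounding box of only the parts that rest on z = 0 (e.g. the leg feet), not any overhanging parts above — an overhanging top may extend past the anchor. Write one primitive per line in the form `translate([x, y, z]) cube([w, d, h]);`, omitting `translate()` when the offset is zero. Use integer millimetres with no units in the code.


translate([474, 238, 0]) cube([146, 202, 12]);
translate([474, 238, 12]) cube([146, 12, 249]);
translate([474, 428, 12]) cube([146, 12, 249]);
translate([474, 250, 12]) cube([12, 178, 249]);
translate([608, 250, 12]) cube([12, 178, 249]);


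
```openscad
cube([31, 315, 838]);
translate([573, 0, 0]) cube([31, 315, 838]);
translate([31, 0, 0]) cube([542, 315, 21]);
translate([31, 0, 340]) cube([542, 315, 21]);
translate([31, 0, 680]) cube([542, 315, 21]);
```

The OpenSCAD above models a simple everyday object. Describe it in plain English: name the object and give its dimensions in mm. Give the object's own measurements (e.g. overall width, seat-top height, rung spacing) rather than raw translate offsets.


An open bookshelf. Two side panels, each 31 mm thick, 315 mm deep and 838 mm tall, stand 604 mm apart (outside-to-outside). Between them sit 3 shelves, each 21 mm thick and 315 mm deep, spanning the full gap between the sides. The bottom shelf rests on the floor (its underside at z = 0) and the clear gap between one shelf's top and the next shelf's underside is 319 mm.


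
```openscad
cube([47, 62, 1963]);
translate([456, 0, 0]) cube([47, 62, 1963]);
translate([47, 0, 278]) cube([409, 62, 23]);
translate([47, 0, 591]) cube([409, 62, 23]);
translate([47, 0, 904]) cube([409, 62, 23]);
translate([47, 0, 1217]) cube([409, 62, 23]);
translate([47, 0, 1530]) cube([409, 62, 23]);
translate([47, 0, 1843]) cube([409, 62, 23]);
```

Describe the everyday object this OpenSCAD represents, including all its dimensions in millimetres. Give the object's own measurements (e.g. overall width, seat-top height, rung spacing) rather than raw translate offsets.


A straight ladder. Two 47×62 mm vertical rails, 1963 mm tall, stand 503 mm apart (outside-to-outside) with their front faces coplanar on the −y side. 6 rungs, each 62 mm deep and 23 mm tall, span between the inner faces of the rails, front faces flush with the rails. The lowest rung's underside is at z = 278 mm and rungs are spaced 313 mm apart (underside to underside).


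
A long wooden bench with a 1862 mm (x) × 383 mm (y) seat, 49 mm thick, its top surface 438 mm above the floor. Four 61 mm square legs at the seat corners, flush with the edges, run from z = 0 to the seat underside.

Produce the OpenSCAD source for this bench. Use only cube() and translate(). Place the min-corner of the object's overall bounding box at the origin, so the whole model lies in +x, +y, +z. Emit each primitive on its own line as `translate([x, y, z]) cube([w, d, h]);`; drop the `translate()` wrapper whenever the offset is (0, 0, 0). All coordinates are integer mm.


// leg_h = 438 − 49 = 389
translate([0, 0, 389]) cube([1862, 383, 49]);
cube([61, 61, 389]);
translate([0, 322, 0]) cube([61, 61, 389]);
translate([1801, 0, 0]) cube([61, 61, 389]);
translate([1801, 322, 0]) cube([61, 61, 389]);


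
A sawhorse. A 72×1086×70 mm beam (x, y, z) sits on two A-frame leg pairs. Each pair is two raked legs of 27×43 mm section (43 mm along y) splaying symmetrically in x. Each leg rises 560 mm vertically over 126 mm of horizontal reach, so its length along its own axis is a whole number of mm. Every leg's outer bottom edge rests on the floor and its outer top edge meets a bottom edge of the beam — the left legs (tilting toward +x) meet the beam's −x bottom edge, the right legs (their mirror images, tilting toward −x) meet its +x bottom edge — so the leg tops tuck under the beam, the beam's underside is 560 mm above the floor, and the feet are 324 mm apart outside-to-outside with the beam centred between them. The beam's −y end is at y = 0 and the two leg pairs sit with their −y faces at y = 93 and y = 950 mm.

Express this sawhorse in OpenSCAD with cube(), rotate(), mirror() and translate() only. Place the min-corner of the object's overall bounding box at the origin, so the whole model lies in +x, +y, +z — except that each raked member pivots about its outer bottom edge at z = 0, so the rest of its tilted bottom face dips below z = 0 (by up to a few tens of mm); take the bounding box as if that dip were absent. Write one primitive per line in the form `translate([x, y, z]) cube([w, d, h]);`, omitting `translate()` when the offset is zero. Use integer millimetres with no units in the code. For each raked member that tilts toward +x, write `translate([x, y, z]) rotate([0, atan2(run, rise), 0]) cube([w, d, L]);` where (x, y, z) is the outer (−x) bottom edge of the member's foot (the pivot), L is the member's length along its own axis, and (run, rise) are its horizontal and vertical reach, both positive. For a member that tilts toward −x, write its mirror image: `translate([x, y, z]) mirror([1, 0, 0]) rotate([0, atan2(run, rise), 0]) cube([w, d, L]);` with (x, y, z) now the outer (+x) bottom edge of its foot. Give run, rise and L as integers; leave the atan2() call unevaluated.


translate([126, 0, 560]) cube([72, 1086, 70]);
translate([0, 93, 0]) rotate([0, atan2(126, 560), 0]) cube([27, 43, 574]);
translate([324, 93, 0]) mirror([1, 0, 0]) rotate([0, atan2(126, 560), 0]) cube([27, 43, 574]);
translate([0, 950, 0]) rotate([0, atan2(126, 560), 0]) cube([27, 43, 574]);
translate([324, 950, 0]) mirror([1, 0, 0]) rotate([0, atan2(126, 560), 0]) cube([27, 43, 574]);


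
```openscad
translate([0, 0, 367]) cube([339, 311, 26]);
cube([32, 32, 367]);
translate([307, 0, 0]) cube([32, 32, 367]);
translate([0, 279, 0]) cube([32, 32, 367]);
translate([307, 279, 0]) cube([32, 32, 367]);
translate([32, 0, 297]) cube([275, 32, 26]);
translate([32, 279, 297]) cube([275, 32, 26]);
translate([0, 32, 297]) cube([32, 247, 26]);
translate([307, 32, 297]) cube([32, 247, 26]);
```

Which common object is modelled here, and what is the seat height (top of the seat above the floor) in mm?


A stool. The seat height is 393 mm.

A 339×311×26 slab at z = 367 on four corner posts — a stool. The seat top is 367 + 26 = 393 mm.


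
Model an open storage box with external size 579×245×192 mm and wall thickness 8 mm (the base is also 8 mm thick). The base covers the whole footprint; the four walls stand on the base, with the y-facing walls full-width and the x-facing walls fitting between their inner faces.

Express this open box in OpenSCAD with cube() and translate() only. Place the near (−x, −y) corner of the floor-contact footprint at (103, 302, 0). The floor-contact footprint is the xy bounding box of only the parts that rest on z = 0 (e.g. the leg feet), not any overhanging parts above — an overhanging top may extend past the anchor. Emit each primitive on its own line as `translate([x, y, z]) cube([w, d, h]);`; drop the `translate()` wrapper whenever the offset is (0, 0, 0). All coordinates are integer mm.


translate([103, 302, 0]) cube([579, 245, 8]);
translate([103, 302, 8]) cube([579, 8, 184]);
translate([103, 539, 8]) cube([579, 8, 184]);
translate([103, 310, 8]) cube([8, 229, 184]);
translate([674, 310, 8]) cube([8, 229, 184]);


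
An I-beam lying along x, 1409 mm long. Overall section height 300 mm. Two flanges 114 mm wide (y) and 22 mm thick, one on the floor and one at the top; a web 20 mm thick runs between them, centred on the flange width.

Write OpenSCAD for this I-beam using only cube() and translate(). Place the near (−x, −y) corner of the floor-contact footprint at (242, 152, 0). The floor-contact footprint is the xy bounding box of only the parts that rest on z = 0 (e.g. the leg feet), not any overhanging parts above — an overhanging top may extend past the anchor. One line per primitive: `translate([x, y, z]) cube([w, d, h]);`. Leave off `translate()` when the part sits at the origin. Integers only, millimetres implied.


translate([242, 152, 0]) cube([1409, 114, 22]);
translate([242, 199, 22]) cube([1409, 20, 256]);
translate([242, 152, 278]) cube([1409, 114, 22]);


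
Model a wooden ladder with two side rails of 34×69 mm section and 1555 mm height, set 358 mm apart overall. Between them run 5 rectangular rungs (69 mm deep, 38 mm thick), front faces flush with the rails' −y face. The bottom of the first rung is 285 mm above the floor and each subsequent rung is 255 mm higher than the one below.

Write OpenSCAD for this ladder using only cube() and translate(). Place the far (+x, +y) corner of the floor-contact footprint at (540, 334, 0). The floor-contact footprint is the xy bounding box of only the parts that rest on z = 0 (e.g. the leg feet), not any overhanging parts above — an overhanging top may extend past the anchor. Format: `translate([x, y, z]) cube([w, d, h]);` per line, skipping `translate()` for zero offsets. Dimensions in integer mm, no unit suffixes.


translate([182, 265, 0]) cube([34, 69, 1555]);
translate([506, 265, 0]) cube([34, 69, 1555]);
translate([216, 265, 285]) cube([290, 69, 38]);
translate([216, 265, 540]) cube([290, 69, 38]);
translate([216, 265, 795]) cube([290, 69, 38]);
translate([216, 265, 1050]) cube([290, 69, 38]);
translate([216, 265, 1305]) cube([290, 69, 38]);


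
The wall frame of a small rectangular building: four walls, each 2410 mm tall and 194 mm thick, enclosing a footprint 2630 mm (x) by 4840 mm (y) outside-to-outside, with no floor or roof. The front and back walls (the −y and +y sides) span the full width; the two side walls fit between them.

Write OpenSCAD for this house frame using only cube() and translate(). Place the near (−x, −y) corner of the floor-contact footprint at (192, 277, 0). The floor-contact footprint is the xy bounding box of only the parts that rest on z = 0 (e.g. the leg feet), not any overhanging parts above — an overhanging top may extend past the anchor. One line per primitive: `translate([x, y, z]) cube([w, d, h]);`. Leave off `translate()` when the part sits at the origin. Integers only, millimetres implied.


translate([192, 277, 0]) cube([2630, 194, 2410]);
translate([192, 4923, 0]) cube([2630, 194, 2410]);
translate([192, 471, 0]) cube([194, 4452, 2410]);
translate([2628, 471, 0]) cube([194, 4452, 2410]);


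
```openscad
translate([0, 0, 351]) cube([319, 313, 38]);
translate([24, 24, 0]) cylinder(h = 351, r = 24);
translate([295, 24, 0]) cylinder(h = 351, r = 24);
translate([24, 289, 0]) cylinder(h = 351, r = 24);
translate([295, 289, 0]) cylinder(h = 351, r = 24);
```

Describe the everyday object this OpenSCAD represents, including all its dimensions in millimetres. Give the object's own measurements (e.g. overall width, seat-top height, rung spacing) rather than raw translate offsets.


A simple wooden stool: a rectangular seat 319 mm (x) by 313 mm (y), 38 mm thick, top face at z = 389 mm, on four round legs, each 48 mm in diameter. The legs rest on z = 0, each leg's axis is inset half a diameter from the nearest pair of seat edges (so the leg's bounding box is flush with the corner).


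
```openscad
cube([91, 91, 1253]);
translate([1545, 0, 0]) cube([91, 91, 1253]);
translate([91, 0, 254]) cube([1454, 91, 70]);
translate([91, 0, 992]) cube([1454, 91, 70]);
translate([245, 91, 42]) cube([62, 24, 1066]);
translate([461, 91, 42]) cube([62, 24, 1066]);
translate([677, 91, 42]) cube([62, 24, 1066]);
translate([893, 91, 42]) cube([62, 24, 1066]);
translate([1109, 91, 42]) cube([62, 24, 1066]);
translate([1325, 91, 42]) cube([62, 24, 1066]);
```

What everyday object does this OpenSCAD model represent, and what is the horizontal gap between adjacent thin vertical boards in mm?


A fence section. The picket gap is 154 mm.

Two posts, two rails, 6 pickets — a fence section. Span 1454 mm holds 6 pickets of 62 mm with 7 equal gaps: ⌊(1454 − 6·62) / 7⌋ = 154 mm.


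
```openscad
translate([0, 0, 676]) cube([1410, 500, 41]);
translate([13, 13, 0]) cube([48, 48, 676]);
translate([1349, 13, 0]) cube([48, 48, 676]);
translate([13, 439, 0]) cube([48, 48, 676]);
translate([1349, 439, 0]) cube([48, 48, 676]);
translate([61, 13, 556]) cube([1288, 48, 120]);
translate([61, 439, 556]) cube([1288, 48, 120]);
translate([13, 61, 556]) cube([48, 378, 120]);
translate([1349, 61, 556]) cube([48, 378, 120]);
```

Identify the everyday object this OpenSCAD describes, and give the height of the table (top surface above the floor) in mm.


A table. The table height is 717 mm.

A 1410×500×41 slab sits at z = 676 on four 48 mm square posts — a table. The top surface is at 676 + 41 = 717 mm.


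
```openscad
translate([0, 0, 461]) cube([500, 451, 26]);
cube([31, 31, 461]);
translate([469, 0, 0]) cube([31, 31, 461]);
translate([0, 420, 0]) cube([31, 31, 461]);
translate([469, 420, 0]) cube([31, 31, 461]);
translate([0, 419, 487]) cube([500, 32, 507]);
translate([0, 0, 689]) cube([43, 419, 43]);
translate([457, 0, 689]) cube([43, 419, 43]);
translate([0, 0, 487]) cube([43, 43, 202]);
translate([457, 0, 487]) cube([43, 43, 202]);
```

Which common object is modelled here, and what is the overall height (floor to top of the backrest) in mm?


A chair. The overall height is 994 mm.

A slab on four corner posts with a tall panel at the back — a chair. The seat slab sits at z = 461 with thickness 26, and the 507 mm backrest starts at the seat top, so the overall height is 461 + 26 + 507 = 994 mm.


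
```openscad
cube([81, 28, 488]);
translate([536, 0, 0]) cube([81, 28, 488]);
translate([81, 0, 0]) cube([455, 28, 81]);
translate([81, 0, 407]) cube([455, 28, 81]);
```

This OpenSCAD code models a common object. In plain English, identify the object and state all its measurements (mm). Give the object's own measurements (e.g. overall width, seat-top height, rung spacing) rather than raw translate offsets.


A rectangular picture frame lying in the x–z plane (depth along y). The opening is 455 mm wide (x) by 326 mm tall (z), surrounded by a border 81 mm wide on all four sides. The frame is 28 mm deep and is made of two full-height vertical stiles with two horizontal rails fitted between them.


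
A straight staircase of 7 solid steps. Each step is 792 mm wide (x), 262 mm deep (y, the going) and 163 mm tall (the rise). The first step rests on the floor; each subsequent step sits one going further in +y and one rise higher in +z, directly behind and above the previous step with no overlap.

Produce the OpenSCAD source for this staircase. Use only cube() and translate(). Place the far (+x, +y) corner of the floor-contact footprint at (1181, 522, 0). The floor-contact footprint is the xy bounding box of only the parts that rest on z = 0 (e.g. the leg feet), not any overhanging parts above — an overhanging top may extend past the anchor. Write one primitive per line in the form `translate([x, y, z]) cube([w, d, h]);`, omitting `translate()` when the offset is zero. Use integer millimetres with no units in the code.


translate([389, 260, 0]) cube([792, 262, 163]);
translate([389, 522, 163]) cube([792, 262, 163]);
translate([389, 784, 326]) cube([792, 262, 163]);
translate([389, 1046, 489]) cube([792, 262, 163]);
translate([389, 1308, 652]) cube([792, 262, 163]);
translate([389, 1570, 815]) cube([792, 262, 163]);
translate([389, 1832, 978]) cube([792, 262, 163]);


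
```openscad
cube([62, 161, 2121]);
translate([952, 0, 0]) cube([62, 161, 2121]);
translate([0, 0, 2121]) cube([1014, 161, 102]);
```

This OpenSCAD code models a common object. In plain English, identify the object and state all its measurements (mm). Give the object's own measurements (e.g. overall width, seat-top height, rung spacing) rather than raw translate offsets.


A door frame. The clear opening is 890 mm wide and 2121 mm high. Two 62 mm wide jambs, 161 mm deep, stand either side of the opening from the floor to the top of the opening. A 102 mm thick head sits across the top of both jambs, spanning the full outside width of the frame.


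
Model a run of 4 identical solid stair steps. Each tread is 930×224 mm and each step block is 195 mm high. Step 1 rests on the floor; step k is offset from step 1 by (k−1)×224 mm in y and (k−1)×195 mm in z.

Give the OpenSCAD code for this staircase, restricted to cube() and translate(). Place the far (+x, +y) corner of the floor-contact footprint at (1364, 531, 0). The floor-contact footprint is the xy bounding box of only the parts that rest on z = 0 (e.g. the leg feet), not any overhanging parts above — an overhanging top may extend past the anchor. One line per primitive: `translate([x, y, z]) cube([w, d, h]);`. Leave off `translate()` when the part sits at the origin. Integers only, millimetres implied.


translate([434, 307, 0]) cube([930, 224, 195]);
translate([434, 531, 195]) cube([930, 224, 195]);
translate([434, 755, 390]) cube([930, 224, 195]);
translate([434, 979, 585]) cube([930, 224, 195]);


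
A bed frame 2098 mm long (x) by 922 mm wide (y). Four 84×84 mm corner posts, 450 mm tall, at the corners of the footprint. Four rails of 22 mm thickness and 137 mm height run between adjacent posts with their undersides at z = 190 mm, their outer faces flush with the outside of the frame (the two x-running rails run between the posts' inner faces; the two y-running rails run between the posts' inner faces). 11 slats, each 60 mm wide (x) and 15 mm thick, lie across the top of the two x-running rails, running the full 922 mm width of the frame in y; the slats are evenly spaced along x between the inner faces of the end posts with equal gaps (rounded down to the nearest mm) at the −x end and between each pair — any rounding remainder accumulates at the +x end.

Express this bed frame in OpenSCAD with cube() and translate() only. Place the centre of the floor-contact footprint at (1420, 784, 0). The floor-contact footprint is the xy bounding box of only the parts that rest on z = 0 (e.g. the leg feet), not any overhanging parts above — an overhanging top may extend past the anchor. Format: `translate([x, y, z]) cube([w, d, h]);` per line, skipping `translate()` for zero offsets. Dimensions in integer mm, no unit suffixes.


translate([371, 323, 0]) cube([84, 84, 450]);
translate([371, 1161, 0]) cube([84, 84, 450]);
translate([2385, 323, 0]) cube([84, 84, 450]);
translate([2385, 1161, 0]) cube([84, 84, 450]);
translate([455, 323, 190]) cube([1930, 22, 137]);
translate([455, 1223, 190]) cube([1930, 22, 137]);
translate([371, 407, 190]) cube([22, 754, 137]);
translate([2447, 407, 190]) cube([22, 754, 137]);
translate([560, 323, 327]) cube([60, 922, 15]);
translate([725, 323, 327]) cube([60, 922, 15]);
translate([890, 323, 327]) cube([60, 922, 15]);
translate([1055, 323, 327]) cube([60, 922, 15]);
translate([1220, 323, 327]) cube([60, 922, 15]);
translate([1385, 323, 327]) cube([60, 922, 15]);
translate([1550, 323, 327]) cube([60, 922, 15]);
translate([1715, 323, 327]) cube([60, 922, 15]);
translate([1880, 323, 327]) cube([60, 922, 15]);
translate([2045, 323, 327]) cube([60, 922, 15]);
translate([2210, 323, 327]) cube([60, 922, 15]);


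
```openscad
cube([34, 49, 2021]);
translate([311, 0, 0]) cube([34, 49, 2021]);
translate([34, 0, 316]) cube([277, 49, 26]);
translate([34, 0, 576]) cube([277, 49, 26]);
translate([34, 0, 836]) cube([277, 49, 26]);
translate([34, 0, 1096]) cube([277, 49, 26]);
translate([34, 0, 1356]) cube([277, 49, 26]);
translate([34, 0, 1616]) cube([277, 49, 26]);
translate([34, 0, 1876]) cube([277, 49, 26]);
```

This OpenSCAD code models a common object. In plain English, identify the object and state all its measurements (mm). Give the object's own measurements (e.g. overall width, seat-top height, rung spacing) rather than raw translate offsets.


A straight ladder. Two 34×49 mm vertical rails, 2021 mm tall, stand 345 mm apart (outside-to-outside) with their front faces coplanar on the −y side. 7 rungs, each 49 mm deep and 26 mm tall, span between the inner faces of the rails, front faces flush with the rails. The lowest rung's underside is at z = 316 mm and rungs are spaced 260 mm apart (underside to underside).


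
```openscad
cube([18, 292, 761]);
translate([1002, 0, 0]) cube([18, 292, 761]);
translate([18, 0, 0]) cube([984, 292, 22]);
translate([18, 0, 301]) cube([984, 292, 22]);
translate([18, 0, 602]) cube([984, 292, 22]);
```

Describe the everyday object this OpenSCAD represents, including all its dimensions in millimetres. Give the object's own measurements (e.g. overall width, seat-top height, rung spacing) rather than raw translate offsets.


An open bookshelf. Two side panels, each 18 mm thick, 292 mm deep and 761 mm tall, stand 1020 mm apart (outside-to-outside). Between them sit 3 shelves, each 22 mm thick and 292 mm deep, spanning the full gap between the sides. The bottom shelf rests on the floor (its underside at z = 0) and the clear gap between one shelf's top and the next shelf's underside is 279 mm.


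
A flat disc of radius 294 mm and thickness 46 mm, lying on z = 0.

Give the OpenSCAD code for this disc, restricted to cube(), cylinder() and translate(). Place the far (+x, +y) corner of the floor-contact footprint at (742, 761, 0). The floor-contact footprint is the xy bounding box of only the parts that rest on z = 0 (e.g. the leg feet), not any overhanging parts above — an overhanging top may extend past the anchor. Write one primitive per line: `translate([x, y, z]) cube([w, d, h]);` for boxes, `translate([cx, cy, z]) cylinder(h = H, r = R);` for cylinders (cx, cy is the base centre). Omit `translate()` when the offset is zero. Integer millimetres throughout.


translate([448, 467, 0]) cylinder(h = 46, r = 294);


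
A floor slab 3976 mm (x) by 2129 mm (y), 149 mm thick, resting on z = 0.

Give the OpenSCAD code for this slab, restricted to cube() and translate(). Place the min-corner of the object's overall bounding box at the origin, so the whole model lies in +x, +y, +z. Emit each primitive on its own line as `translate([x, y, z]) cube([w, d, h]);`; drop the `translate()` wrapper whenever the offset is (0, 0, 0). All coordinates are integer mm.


cube([3976, 2129, 149]);


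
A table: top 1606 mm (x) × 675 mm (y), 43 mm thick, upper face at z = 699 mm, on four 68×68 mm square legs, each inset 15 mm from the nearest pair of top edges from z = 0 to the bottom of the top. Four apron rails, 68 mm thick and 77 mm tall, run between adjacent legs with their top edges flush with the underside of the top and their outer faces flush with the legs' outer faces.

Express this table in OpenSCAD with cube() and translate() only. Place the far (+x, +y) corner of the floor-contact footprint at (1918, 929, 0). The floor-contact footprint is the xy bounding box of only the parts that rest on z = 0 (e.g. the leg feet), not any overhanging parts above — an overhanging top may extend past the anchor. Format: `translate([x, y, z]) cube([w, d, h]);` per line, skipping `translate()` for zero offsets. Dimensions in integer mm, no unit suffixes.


translate([327, 269, 656]) cube([1606, 675, 43]);
translate([342, 284, 0]) cube([68, 68, 656]);
translate([1850, 284, 0]) cube([68, 68, 656]);
translate([342, 861, 0]) cube([68, 68, 656]);
translate([1850, 861, 0]) cube([68, 68, 656]);
translate([410, 284, 579]) cube([1440, 68, 77]);
translate([410, 861, 579]) cube([1440, 68, 77]);
translate([342, 352, 579]) cube([68, 509, 77]);
translate([1850, 352, 579]) cube([68, 509, 77]);


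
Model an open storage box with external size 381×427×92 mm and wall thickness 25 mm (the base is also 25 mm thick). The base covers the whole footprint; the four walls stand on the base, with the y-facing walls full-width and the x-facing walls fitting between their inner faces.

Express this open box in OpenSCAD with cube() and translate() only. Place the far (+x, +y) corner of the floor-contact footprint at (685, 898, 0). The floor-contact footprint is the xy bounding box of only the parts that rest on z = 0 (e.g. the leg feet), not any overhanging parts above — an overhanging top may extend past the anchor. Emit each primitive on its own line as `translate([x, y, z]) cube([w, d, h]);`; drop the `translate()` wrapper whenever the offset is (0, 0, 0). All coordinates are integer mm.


translate([304, 471, 0]) cube([381, 427, 25]);
translate([304, 471, 25]) cube([381, 25, 67]);
translate([304, 873, 25]) cube([381, 25, 67]);
translate([304, 496, 25]) cube([25, 377, 67]);
translate([660, 496, 25]) cube([25, 377, 67]);


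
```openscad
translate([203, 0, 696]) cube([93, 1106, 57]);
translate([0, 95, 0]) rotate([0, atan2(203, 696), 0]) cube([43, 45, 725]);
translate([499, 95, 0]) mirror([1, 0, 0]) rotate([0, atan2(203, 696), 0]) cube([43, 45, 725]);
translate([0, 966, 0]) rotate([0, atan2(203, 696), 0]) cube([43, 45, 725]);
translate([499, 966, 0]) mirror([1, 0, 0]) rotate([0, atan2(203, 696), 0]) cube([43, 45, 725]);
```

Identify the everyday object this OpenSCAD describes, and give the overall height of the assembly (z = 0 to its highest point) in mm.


A sawhorse. The overall height is 753 mm.

A beam across two mirrored pairs of raked legs — a sawhorse. The beam's underside is at z = 696 (matching the legs' vertical rise in atan2(203, 696)) and the beam is 57 mm tall, so its top is at 696 + 57 = 753 mm. The raked legs top out at the beam's underside, so that is the highest point.


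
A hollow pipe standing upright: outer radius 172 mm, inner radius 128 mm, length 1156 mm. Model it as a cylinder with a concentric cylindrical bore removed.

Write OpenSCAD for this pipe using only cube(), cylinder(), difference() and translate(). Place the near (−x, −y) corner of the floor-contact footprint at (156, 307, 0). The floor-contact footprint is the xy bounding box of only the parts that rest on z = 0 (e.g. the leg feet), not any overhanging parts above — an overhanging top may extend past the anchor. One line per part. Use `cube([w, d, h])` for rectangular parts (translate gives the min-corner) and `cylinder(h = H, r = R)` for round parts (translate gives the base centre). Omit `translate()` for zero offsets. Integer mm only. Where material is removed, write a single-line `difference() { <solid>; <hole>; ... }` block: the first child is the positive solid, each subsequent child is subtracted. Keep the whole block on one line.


difference() { translate([328, 479, 0]) cylinder(h = 1156, r = 172); translate([328, 479, 0]) cylinder(h = 1156, r = 128); }


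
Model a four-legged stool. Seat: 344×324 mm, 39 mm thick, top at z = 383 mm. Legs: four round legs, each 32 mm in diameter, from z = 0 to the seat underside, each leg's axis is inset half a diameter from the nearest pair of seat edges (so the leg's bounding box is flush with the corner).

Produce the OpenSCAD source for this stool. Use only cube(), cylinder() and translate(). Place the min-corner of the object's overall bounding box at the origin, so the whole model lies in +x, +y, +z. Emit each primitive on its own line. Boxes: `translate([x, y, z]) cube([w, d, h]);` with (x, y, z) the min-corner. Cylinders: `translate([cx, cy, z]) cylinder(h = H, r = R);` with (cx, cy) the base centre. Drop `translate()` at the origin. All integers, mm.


translate([0, 0, 344]) cube([344, 324, 39]);
translate([16, 16, 0]) cylinder(h = 344, r = 16);
translate([328, 16, 0]) cylinder(h = 344, r = 16);
translate([16, 308, 0]) cylinder(h = 344, r = 16);
translate([328, 308, 0]) cylinder(h = 344, r = 16);
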